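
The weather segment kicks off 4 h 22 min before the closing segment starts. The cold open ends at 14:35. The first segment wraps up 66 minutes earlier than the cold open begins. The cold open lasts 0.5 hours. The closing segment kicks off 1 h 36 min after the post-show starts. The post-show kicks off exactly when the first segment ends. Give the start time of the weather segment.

10:13

The cold open starts at 14:35 − 30 min = 14:05.
The first segment ends at 14:05 − 66 min = 12:59.
So the post-show starts at 12:59.
The closing segment starts at 12:59 + 96 min = 14:35.
The weather segment starts at 14:35 − 262 min = 10:13.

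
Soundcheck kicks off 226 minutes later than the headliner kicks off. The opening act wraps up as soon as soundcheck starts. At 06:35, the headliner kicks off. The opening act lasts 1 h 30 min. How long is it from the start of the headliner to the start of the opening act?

136 minutes

Soundcheck starts at 06:35 + 226 min = 10:21.
So the opening act ends at 10:21.
The opening act starts at 10:21 − 90 min = 08:51.
From 06:35 to 08:51 is 136 minutes.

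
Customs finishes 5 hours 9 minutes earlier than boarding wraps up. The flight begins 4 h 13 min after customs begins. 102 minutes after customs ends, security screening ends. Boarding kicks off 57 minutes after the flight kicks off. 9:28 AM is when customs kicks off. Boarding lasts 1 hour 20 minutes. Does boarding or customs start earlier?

The flight starts at 9:28 AM + 253 min = 1:41 PM.
Boarding starts at 1:41 PM + 57 min = 2:38 PM.
Boarding starts at 2:38 PM and customs starts at 9:28 AM, so customs is first.

customs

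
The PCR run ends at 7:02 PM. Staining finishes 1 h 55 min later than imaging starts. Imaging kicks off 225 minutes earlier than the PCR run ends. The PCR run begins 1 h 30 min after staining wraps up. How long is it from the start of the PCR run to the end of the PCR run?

20 minutes

Imaging starts at 7:02 PM − 225 min = 3:17 PM.
Staining ends at 3:17 PM + 115 min = 5:12 PM.
The PCR run starts at 5:12 PM + 90 min = 6:42 PM.
From 6:42 PM to 7:02 PM is 20 minutes.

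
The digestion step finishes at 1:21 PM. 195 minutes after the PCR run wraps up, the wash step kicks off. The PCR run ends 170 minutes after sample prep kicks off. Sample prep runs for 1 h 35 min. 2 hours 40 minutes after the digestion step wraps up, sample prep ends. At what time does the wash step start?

Sample prep ends at 1:21 PM + 160 min = 4:01 PM.
Sample prep starts at 4:01 PM − 95 min = 2:26 PM.
The PCR run ends at 2:26 PM + 170 min = 5:16 PM.
The wash step starts at 5:16 PM + 195 min = 8:31 PM.

8:31 PM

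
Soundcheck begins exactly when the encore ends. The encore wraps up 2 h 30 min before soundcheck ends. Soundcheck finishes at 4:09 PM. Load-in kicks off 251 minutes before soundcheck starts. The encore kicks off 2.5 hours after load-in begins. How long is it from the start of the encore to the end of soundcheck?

4 hours 11 minutes

The encore ends at 4:09 PM − 150 min = 1:39 PM.
So soundcheck starts at 1:39 PM.
Load-in starts at 1:39 PM − 251 min = 9:28 AM.
The encore starts at 9:28 AM + 150 min = 11:58 AM.
From 11:58 AM to 4:09 PM is 4 hours 11 minutes.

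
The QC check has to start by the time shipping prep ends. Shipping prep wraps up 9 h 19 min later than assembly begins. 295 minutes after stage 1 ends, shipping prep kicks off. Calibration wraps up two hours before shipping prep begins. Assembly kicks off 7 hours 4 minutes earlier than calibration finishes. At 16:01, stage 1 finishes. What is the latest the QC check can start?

21:11

Shipping prep starts at 16:01 + 295 min = 20:56.
Calibration ends at 20:56 − 120 min = 18:56.
Assembly starts at 18:56 − 424 min = 11:52.
Shipping prep ends at 11:52 + 559 min = 21:11.
The QC check is bounded by shipping prep, so the latest it can start is 21:11.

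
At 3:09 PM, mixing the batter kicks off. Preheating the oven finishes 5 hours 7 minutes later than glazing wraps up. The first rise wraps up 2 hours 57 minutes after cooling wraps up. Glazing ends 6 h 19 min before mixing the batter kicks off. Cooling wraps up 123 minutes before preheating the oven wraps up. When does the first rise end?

2:51 PM

Glazing ends at 3:09 PM − 379 min = 8:50 AM.
Preheating the oven ends at 8:50 AM + 307 min = 1:57 PM.
Cooling ends at 1:57 PM − 123 min = 11:54 AM.
The first rise ends at 11:54 AM + 177 min = 2:51 PM.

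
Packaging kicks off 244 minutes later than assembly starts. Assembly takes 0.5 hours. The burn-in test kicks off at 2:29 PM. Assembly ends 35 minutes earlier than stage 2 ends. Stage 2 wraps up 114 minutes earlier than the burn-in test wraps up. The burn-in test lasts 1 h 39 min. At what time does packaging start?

The burn-in test ends at 2:29 PM + 99 min = 4:08 PM.
Stage 2 ends at 4:08 PM − 114 min = 2:14 PM.
Assembly ends at 2:14 PM − 35 min = 1:39 PM.
Assembly starts at 1:39 PM − 30 min = 1:09 PM.
Packaging starts at 1:09 PM + 244 min = 5:13 PM.

5:13 PM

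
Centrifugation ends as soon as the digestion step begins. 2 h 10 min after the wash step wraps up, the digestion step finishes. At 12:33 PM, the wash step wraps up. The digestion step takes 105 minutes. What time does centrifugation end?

12:58 PM

The digestion step ends at 12:33 PM + 130 min = 2:43 PM.
The digestion step starts at 2:43 PM − 105 min = 12:58 PM.
So centrifugation ends at 12:58 PM.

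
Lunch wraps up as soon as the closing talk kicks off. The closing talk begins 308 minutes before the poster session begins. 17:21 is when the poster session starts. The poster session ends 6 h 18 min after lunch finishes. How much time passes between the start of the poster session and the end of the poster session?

The closing talk starts at 17:21 − 308 min = 12:13.
So lunch ends at 12:13.
The poster session ends at 12:13 + 378 min = 18:31.
From 17:21 to 18:31 is 1 hour 10 minutes.

1 hour 10 minutes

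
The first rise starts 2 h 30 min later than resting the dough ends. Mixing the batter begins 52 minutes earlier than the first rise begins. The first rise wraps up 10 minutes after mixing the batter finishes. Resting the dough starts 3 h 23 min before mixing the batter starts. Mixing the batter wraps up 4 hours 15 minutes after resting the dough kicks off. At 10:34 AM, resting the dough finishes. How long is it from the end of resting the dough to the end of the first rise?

2 h 40 min

The first rise starts at 10:34 AM + 150 min = 1:04 PM.
Mixing the batter starts at 1:04 PM − 52 min = 12:12 PM.
Resting the dough starts at 12:12 PM − 203 min = 8:49 AM.
Mixing the batter ends at 8:49 AM + 255 min = 1:04 PM.
The first rise ends at 1:04 PM + 10 min = 1:14 PM.
From 10:34 AM to 1:14 PM is 2 h 40 min.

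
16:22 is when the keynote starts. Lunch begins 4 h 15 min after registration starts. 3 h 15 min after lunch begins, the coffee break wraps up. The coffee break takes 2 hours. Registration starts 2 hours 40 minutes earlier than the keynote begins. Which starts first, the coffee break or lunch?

lunch

Registration starts at 16:22 − 160 min = 13:42.
Lunch starts at 13:42 + 255 min = 17:57.
The coffee break ends at 17:57 + 195 min = 21:12.
The coffee break starts at 21:12 − 120 min = 19:12.
The coffee break starts at 19:12 and lunch starts at 17:57, so lunch is first.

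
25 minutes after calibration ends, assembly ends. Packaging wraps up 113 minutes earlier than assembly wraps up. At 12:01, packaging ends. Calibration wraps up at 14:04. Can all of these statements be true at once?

No

Assembly ends at 14:04 + 25 min = 14:29.
Packaging ends at 14:29 − 113 min = 12:36.
But packaging is also said to end at 12:01 — a 35-minute conflict.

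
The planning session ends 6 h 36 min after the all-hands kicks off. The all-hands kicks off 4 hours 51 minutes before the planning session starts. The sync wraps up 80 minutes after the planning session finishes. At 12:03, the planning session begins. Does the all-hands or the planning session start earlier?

the all-hands

The all-hands starts at 12:03 − 291 min = 07:12.
The all-hands starts at 07:12 and the planning session starts at 12:03, so the all-hands is first.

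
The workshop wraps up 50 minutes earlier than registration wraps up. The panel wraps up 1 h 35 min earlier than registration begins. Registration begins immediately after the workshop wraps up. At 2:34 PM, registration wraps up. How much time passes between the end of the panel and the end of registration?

2 hours 25 minutes

The workshop ends at 2:34 PM − 50 min = 1:44 PM.
So registration starts at 1:44 PM.
The panel ends at 1:44 PM − 95 min = 12:09 PM.
From 12:09 PM to 2:34 PM is 2 hours 25 minutes.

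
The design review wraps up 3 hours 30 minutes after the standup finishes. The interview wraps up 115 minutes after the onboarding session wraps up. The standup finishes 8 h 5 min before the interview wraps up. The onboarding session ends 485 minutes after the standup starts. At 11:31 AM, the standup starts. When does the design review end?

The onboarding session ends at 11:31 AM + 485 min = 7:36 PM.
The interview ends at 7:36 PM + 115 min = 9:31 PM.
The standup ends at 9:31 PM − 485 min = 1:26 PM.
The design review ends at 1:26 PM + 210 min = 4:56 PM.

4:56 PM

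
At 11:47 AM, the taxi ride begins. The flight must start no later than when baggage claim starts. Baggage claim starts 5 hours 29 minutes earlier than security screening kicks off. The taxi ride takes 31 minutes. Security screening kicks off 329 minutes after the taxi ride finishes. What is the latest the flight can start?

The taxi ride ends at 11:47 AM + 31 min = 12:18 PM.
Security screening starts at 12:18 PM + 329 min = 5:47 PM.
Baggage claim starts at 5:47 PM − 329 min = 12:18 PM.
The flight is bounded by baggage claim, so the latest it can start is 12:18 PM.

12:18 PM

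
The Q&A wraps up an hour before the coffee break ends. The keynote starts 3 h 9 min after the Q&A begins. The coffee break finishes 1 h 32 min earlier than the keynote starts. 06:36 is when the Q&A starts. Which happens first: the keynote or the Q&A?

The keynote starts at 06:36 + 189 min = 09:45.
The keynote starts at 09:45 and the Q&A starts at 06:36, so the Q&A is first.

the Q&A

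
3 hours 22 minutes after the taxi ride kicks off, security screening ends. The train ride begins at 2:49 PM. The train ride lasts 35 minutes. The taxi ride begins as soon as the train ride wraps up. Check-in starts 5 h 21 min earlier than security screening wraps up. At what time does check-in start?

The train ride ends at 2:49 PM + 35 min = 3:24 PM.
So the taxi ride starts at 3:24 PM.
Security screening ends at 3:24 PM + 202 min = 6:46 PM.
Check-in starts at 6:46 PM − 321 min = 1:25 PM.

1:25 PM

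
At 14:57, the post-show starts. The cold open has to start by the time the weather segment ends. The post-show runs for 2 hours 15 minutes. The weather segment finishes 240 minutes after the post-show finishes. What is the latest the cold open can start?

21:12

The post-show ends at 14:57 + 135 min = 17:12.
The weather segment ends at 17:12 + 240 min = 21:12.
The cold open is bounded by the weather segment, so the latest it can start is 21:12.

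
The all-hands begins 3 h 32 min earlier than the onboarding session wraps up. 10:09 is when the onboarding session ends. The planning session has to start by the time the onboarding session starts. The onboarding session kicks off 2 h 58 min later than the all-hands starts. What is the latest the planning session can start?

09:35

The all-hands starts at 10:09 − 212 min = 06:37.
The onboarding session starts at 06:37 + 178 min = 09:35.
The planning session is bounded by the onboarding session, so the latest it can start is 09:35.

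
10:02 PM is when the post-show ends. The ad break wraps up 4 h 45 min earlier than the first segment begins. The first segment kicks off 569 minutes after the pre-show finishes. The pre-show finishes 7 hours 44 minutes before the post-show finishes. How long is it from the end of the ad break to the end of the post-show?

The pre-show ends at 10:02 PM − 464 min = 2:18 PM.
The first segment starts at 2:18 PM + 569 min = 11:47 PM.
The ad break ends at 11:47 PM − 285 min = 7:02 PM.
From 7:02 PM to 10:02 PM is 180 minutes.

180 minutes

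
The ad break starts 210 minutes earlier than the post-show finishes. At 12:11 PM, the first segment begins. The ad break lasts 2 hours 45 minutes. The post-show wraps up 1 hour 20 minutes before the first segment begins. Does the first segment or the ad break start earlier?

the ad break

The post-show ends at 12:11 PM − 80 min = 10:51 AM.
The ad break starts at 10:51 AM − 210 min = 7:21 AM.
The first segment starts at 12:11 PM and the ad break starts at 7:21 AM, so the ad break is first.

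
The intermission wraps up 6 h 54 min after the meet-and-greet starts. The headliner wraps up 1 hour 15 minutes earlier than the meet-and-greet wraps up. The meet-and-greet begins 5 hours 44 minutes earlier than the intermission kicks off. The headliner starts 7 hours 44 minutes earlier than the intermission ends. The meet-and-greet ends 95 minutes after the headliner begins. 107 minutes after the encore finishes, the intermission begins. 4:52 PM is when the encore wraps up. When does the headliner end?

12:25 PM

The intermission starts at 4:52 PM + 107 min = 6:39 PM.
The meet-and-greet starts at 6:39 PM − 344 min = 12:55 PM.
The intermission ends at 12:55 PM + 414 min = 7:49 PM.
The headliner starts at 7:49 PM − 464 min = 12:05 PM.
The meet-and-greet ends at 12:05 PM + 95 min = 1:40 PM.
The headliner ends at 1:40 PM − 75 min = 12:25 PM.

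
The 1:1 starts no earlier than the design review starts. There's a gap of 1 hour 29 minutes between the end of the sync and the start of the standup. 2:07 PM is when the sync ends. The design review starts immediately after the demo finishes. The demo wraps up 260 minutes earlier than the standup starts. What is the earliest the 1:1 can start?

11:16 AM

The standup starts at 2:07 PM + 89 min = 3:36 PM.
The demo ends at 3:36 PM − 260 min = 11:16 AM.
So the design review starts at 11:16 AM.
The 1:1 is bounded by the design review, so the earliest it can start is 11:16 AM.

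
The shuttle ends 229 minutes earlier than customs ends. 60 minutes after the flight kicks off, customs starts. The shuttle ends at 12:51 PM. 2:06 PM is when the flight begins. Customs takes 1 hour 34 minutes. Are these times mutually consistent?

Customs starts at 2:06 PM + 60 min = 3:06 PM.
Customs ends at 3:06 PM + 94 min = 4:40 PM.
The shuttle ends at 4:40 PM − 229 min = 12:51 PM.
That matches the stated 12:51 PM, so the schedule is consistent.

Yes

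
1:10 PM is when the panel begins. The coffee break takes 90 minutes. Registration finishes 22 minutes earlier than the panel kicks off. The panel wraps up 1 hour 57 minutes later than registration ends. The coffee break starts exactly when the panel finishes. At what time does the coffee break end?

4:15 PM

Registration ends at 1:10 PM − 22 min = 12:48 PM.
The panel ends at 12:48 PM + 117 min = 2:45 PM.
So the coffee break starts at 2:45 PM.
The coffee break ends at 2:45 PM + 90 min = 4:15 PM.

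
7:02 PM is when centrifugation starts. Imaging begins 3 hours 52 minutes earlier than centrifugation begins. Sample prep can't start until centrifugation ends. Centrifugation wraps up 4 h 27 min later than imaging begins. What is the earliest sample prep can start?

7:37 PM

Imaging starts at 7:02 PM − 232 min = 3:10 PM.
Centrifugation ends at 3:10 PM + 267 min = 7:37 PM.
Sample prep is bounded by centrifugation, so the earliest it can start is 7:37 PM.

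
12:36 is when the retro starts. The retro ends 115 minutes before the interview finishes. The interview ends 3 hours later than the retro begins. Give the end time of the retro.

The interview ends at 12:36 + 180 min = 15:36.
The retro ends at 15:36 − 115 min = 13:41.

13:41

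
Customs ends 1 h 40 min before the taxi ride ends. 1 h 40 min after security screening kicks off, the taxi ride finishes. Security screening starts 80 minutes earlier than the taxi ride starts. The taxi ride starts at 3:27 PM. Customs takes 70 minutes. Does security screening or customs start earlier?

customs

Security screening starts at 3:27 PM − 80 min = 2:07 PM.
The taxi ride ends at 2:07 PM + 100 min = 3:47 PM.
Customs ends at 3:47 PM − 100 min = 2:07 PM.
Customs starts at 2:07 PM − 70 min = 12:57 PM.
Security screening starts at 2:07 PM and customs starts at 12:57 PM, so customs is first.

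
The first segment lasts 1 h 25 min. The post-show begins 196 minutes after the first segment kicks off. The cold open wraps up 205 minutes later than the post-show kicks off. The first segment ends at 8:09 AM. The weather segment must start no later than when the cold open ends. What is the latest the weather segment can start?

1:25 PM

The first segment starts at 8:09 AM − 85 min = 6:44 AM.
The post-show starts at 6:44 AM + 196 min = 10:00 AM.
The cold open ends at 10:00 AM + 205 min = 1:25 PM.
The weather segment is bounded by the cold open, so the latest it can start is 1:25 PM.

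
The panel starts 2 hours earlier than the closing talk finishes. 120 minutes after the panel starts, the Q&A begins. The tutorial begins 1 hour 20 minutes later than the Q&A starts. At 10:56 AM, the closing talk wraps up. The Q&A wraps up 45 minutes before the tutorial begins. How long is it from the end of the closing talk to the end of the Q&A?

35 minutes

The panel starts at 10:56 AM − 120 min = 8:56 AM.
The Q&A starts at 8:56 AM + 120 min = 10:56 AM.
The tutorial starts at 10:56 AM + 80 min = 12:16 PM.
The Q&A ends at 12:16 PM − 45 min = 11:31 AM.
From 10:56 AM to 11:31 AM is 35 minutes.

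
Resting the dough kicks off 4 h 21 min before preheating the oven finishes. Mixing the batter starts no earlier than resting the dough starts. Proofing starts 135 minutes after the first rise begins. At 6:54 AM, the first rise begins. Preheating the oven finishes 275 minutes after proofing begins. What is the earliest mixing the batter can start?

9:23 AM

Proofing starts at 6:54 AM + 135 min = 9:09 AM.
Preheating the oven ends at 9:09 AM + 275 min = 1:44 PM.
Resting the dough starts at 1:44 PM − 261 min = 9:23 AM.
Mixing the batter is bounded by resting the dough, so the earliest it can start is 9:23 AM.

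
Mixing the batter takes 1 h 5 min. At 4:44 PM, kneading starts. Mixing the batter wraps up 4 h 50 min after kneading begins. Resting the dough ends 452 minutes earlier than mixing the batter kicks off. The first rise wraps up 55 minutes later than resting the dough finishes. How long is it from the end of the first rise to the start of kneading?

172 minutes

Mixing the batter ends at 4:44 PM + 290 min = 9:34 PM.
Mixing the batter starts at 9:34 PM − 65 min = 8:29 PM.
Resting the dough ends at 8:29 PM − 452 min = 12:57 PM.
The first rise ends at 12:57 PM + 55 min = 1:52 PM.
From 1:52 PM to 4:44 PM is 172 minutes.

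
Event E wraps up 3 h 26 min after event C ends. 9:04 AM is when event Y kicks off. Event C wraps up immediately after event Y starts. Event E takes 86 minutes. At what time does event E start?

Event C ends at 9:04 AM.
Event E ends at 9:04 AM + 206 min = 12:30 PM.
Event E starts at 12:30 PM − 86 min = 11:04 AM.

11:04 AM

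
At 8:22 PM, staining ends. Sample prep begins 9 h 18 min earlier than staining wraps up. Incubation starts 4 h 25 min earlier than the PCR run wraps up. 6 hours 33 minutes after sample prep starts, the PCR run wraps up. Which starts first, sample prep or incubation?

sample prep

Sample prep starts at 8:22 PM − 558 min = 11:04 AM.
The PCR run ends at 11:04 AM + 393 min = 5:37 PM.
Incubation starts at 5:37 PM − 265 min = 1:12 PM.
Sample prep starts at 11:04 AM and incubation starts at 1:12 PM, so sample prep is first.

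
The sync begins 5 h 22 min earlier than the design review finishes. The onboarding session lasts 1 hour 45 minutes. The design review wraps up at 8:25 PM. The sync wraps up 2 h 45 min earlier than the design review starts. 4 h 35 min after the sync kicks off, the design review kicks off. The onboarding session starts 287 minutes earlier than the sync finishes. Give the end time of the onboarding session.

1:51 PM

The sync starts at 8:25 PM − 322 min = 3:03 PM.
The design review starts at 3:03 PM + 275 min = 7:38 PM.
The sync ends at 7:38 PM − 165 min = 4:53 PM.
The onboarding session starts at 4:53 PM − 287 min = 12:06 PM.
The onboarding session ends at 12:06 PM + 105 min = 1:51 PM.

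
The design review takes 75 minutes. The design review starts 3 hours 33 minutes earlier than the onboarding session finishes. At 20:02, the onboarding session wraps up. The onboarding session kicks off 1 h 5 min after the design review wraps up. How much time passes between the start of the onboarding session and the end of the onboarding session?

The design review starts at 20:02 − 213 min = 16:29.
The design review ends at 16:29 + 75 min = 17:44.
The onboarding session starts at 17:44 + 65 min = 18:49.
From 18:49 to 20:02 is 1 hour 13 minutes.

1 hour 13 minutes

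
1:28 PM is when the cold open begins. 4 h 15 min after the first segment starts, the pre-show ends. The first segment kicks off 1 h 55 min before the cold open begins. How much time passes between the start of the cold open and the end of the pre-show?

140 minutes

The first segment starts at 1:28 PM − 115 min = 11:33 AM.
The pre-show ends at 11:33 AM + 255 min = 3:48 PM.
From 1:28 PM to 3:48 PM is 140 minutes.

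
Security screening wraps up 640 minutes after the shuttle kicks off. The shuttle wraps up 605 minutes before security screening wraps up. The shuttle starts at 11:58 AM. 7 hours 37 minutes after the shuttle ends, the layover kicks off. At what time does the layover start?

Security screening ends at 11:58 AM + 640 min = 10:38 PM.
The shuttle ends at 10:38 PM − 605 min = 12:33 PM.
The layover starts at 12:33 PM + 457 min = 8:10 PM.

8:10 PM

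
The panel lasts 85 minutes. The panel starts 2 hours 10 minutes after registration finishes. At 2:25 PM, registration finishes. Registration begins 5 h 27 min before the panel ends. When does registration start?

The panel starts at 2:25 PM + 130 min = 4:35 PM.
The panel ends at 4:35 PM + 85 min = 6:00 PM.
Registration starts at 6:00 PM − 327 min = 12:33 PM.

12:33 PM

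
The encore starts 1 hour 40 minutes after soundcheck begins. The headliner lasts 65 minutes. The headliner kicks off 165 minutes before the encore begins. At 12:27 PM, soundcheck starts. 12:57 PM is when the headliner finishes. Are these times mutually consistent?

The encore starts at 12:27 PM + 100 min = 2:07 PM.
The headliner starts at 2:07 PM − 165 min = 11:22 AM.
The headliner ends at 11:22 AM + 65 min = 12:27 PM.
But the headliner is also said to end at 12:57 PM — a 30-minute conflict.

No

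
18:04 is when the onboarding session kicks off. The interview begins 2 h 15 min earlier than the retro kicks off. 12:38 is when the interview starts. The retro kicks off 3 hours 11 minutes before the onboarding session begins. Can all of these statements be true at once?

Yes

The retro starts at 18:04 − 191 min = 14:53.
The interview starts at 14:53 − 135 min = 12:38.
That matches the stated 12:38, so the schedule is consistent.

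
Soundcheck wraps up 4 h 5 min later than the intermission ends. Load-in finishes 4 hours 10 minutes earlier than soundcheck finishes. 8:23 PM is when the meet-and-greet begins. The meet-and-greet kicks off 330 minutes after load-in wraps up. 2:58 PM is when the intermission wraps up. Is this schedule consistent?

Yes

Soundcheck ends at 2:58 PM + 245 min = 7:03 PM.
Load-in ends at 7:03 PM − 250 min = 2:53 PM.
The meet-and-greet starts at 2:53 PM + 330 min = 8:23 PM.
That matches the stated 8:23 PM, so the schedule is consistent.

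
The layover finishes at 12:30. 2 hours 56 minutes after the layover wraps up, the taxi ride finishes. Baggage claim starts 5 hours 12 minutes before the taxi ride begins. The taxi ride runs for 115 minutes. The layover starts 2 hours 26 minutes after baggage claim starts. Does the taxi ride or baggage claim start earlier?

baggage claim

The taxi ride ends at 12:30 + 176 min = 15:26.
The taxi ride starts at 15:26 − 115 min = 13:31.
Baggage claim starts at 13:31 − 312 min = 08:19.
The taxi ride starts at 13:31 and baggage claim starts at 08:19, so baggage claim is first.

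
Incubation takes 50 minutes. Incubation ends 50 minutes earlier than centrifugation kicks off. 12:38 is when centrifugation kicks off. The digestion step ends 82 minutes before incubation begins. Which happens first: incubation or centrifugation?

incubation

Incubation ends at 12:38 − 50 min = 11:48.
Incubation starts at 11:48 − 50 min = 10:58.
Incubation starts at 10:58 and centrifugation starts at 12:38, so incubation is first.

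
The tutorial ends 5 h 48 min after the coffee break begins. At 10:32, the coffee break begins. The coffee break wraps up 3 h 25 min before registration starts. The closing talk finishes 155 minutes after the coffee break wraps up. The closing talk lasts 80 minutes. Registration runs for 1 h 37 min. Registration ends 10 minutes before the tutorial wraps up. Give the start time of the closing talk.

The tutorial ends at 10:32 + 348 min = 16:20.
Registration ends at 16:20 − 10 min = 16:10.
Registration starts at 16:10 − 97 min = 14:33.
The coffee break ends at 14:33 − 205 min = 11:08.
The closing talk ends at 11:08 + 155 min = 13:43.
The closing talk starts at 13:43 − 80 min = 12:23.

12:23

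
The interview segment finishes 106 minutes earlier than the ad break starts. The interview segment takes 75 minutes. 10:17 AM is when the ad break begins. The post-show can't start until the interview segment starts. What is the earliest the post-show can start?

7:16 AM

The interview segment ends at 10:17 AM − 106 min = 8:31 AM.
The interview segment starts at 8:31 AM − 75 min = 7:16 AM.
The post-show is bounded by the interview segment, so the earliest it can start is 7:16 AM.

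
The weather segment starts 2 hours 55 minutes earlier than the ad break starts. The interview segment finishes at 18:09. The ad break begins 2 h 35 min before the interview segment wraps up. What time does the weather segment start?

The ad break starts at 18:09 − 155 min = 15:34.
The weather segment starts at 15:34 − 175 min = 12:39.

12:39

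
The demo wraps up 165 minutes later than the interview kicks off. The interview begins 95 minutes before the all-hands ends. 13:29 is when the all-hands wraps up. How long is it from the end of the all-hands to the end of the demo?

70 minutes

The interview starts at 13:29 − 95 min = 11:54.
The demo ends at 11:54 + 165 min = 14:39.
From 13:29 to 14:39 is 70 minutes.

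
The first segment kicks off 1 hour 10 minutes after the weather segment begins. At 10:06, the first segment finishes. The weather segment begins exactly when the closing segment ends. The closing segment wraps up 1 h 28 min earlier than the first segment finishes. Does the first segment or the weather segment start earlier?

The closing segment ends at 10:06 − 88 min = 08:38.
So the weather segment starts at 08:38.
The first segment starts at 08:38 + 70 min = 09:48.
The first segment starts at 09:48 and the weather segment starts at 08:38, so the weather segment is first.

the weather segment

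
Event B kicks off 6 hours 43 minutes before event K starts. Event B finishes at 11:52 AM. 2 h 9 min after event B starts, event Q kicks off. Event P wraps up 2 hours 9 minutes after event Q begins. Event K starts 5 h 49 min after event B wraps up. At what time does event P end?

Event K starts at 11:52 AM + 349 min = 5:41 PM.
Event B starts at 5:41 PM − 403 min = 10:58 AM.
Event Q starts at 10:58 AM + 129 min = 1:07 PM.
Event P ends at 1:07 PM + 129 min = 3:16 PM.

3:16 PM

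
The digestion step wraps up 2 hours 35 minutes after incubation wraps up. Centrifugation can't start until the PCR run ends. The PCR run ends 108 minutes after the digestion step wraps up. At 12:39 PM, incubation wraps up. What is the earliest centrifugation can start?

5:02 PM

The digestion step ends at 12:39 PM + 155 min = 3:14 PM.
The PCR run ends at 3:14 PM + 108 min = 5:02 PM.
Centrifugation is bounded by the PCR run, so the earliest it can start is 5:02 PM.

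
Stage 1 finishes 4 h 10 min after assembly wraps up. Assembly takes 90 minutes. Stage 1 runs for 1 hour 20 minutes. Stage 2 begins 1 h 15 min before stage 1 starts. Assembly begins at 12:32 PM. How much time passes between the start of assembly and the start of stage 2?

Assembly ends at 12:32 PM + 90 min = 2:02 PM.
Stage 1 ends at 2:02 PM + 250 min = 6:12 PM.
Stage 1 starts at 6:12 PM − 80 min = 4:52 PM.
Stage 2 starts at 4:52 PM − 75 min = 3:37 PM.
From 12:32 PM to 3:37 PM is 3 hours 5 minutes.

3 hours 5 minutes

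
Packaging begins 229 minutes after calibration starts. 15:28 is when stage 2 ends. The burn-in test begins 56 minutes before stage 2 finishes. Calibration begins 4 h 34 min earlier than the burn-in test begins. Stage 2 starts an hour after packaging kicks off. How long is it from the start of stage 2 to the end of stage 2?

The burn-in test starts at 15:28 − 56 min = 14:32.
Calibration starts at 14:32 − 274 min = 09:58.
Packaging starts at 09:58 + 229 min = 13:47.
Stage 2 starts at 13:47 + 60 min = 14:47.
From 14:47 to 15:28 is 41 minutes.

41 minutes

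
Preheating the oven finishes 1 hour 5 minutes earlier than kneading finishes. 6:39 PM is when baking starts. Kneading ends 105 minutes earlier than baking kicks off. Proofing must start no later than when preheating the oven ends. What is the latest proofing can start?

3:49 PM

Kneading ends at 6:39 PM − 105 min = 4:54 PM.
Preheating the oven ends at 4:54 PM − 65 min = 3:49 PM.
Proofing is bounded by preheating the oven, so the latest it can start is 3:49 PM.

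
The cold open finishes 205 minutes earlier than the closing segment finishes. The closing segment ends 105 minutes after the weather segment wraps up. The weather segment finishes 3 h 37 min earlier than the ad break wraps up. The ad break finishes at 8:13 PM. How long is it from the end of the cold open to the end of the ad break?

5 h 17 min

The weather segment ends at 8:13 PM − 217 min = 4:36 PM.
The closing segment ends at 4:36 PM + 105 min = 6:21 PM.
The cold open ends at 6:21 PM − 205 min = 2:56 PM.
From 2:56 PM to 8:13 PM is 5 h 17 min.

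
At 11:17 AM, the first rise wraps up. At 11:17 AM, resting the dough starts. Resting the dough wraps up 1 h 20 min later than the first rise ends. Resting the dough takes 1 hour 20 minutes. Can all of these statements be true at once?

Yes

Resting the dough ends at 11:17 AM + 80 min = 12:37 PM.
Resting the dough starts at 12:37 PM − 80 min = 11:17 AM.
That matches the stated 11:17 AM, so the schedule is consistent.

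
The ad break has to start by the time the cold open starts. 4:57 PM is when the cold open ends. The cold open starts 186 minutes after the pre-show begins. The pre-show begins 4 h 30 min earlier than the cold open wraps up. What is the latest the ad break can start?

The pre-show starts at 4:57 PM − 270 min = 12:27 PM.
The cold open starts at 12:27 PM + 186 min = 3:33 PM.
The ad break is bounded by the cold open, so the latest it can start is 3:33 PM.

3:33 PM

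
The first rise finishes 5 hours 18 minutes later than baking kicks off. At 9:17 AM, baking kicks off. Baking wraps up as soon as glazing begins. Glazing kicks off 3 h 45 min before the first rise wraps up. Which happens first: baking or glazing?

baking

The first rise ends at 9:17 AM + 318 min = 2:35 PM.
Glazing starts at 2:35 PM − 225 min = 10:50 AM.
Baking starts at 9:17 AM and glazing starts at 10:50 AM, so baking is first.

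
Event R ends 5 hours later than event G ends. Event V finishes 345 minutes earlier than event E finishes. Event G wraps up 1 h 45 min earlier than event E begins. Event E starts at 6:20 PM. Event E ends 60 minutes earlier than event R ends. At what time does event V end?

Event G ends at 6:20 PM − 105 min = 4:35 PM.
Event R ends at 4:35 PM + 300 min = 9:35 PM.
Event E ends at 9:35 PM − 60 min = 8:35 PM.
Event V ends at 8:35 PM − 345 min = 2:50 PM.

2:50 PM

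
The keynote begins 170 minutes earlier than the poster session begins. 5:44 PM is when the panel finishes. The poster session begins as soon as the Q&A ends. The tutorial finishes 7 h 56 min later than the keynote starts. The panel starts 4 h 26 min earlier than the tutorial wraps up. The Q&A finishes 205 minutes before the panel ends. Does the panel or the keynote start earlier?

The Q&A ends at 5:44 PM − 205 min = 2:19 PM.
So the poster session starts at 2:19 PM.
The keynote starts at 2:19 PM − 170 min = 11:29 AM.
The tutorial ends at 11:29 AM + 476 min = 7:25 PM.
The panel starts at 7:25 PM − 266 min = 2:59 PM.
The panel starts at 2:59 PM and the keynote starts at 11:29 AM, so the keynote is first.

the keynote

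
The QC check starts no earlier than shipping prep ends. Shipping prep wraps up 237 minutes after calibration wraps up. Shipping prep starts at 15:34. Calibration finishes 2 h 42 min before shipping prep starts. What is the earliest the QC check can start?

Calibration ends at 15:34 − 162 min = 12:52.
Shipping prep ends at 12:52 + 237 min = 16:49.
The QC check is bounded by shipping prep, so the earliest it can start is 16:49.

16:49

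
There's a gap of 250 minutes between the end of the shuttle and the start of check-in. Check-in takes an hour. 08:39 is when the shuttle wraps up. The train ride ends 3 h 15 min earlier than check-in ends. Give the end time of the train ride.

10:34

Check-in starts at 08:39 + 250 min = 12:49.
Check-in ends at 12:49 + 60 min = 13:49.
The train ride ends at 13:49 − 195 min = 10:34.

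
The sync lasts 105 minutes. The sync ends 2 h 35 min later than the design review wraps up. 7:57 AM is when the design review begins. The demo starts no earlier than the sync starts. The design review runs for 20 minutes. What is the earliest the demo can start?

9:07 AM

The design review ends at 7:57 AM + 20 min = 8:17 AM.
The sync ends at 8:17 AM + 155 min = 10:52 AM.
The sync starts at 10:52 AM − 105 min = 9:07 AM.
The demo is bounded by the sync, so the earliest it can start is 9:07 AM.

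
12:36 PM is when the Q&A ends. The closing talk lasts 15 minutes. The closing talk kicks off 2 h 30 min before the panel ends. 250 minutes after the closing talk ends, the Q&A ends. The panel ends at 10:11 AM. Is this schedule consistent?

The closing talk starts at 10:11 AM − 150 min = 7:41 AM.
The closing talk ends at 7:41 AM + 15 min = 7:56 AM.
The Q&A ends at 7:56 AM + 250 min = 12:06 PM.
But the Q&A is also said to end at 12:36 PM — a 30-minute conflict.

No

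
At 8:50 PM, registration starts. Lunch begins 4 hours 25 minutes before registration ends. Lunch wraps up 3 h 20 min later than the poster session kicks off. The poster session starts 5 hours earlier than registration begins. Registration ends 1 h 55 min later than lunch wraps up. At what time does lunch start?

4:40 PM

The poster session starts at 8:50 PM − 300 min = 3:50 PM.
Lunch ends at 3:50 PM + 200 min = 7:10 PM.
Registration ends at 7:10 PM + 115 min = 9:05 PM.
Lunch starts at 9:05 PM − 265 min = 4:40 PM.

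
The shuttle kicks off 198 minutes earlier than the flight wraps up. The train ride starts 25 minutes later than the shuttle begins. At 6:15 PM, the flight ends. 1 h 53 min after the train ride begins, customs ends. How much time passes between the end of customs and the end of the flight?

an hour

The shuttle starts at 6:15 PM − 198 min = 2:57 PM.
The train ride starts at 2:57 PM + 25 min = 3:22 PM.
Customs ends at 3:22 PM + 113 min = 5:15 PM.
From 5:15 PM to 6:15 PM is an hour.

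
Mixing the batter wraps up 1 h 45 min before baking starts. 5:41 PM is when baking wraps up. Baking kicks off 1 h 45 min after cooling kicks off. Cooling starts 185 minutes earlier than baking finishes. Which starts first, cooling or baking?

cooling

Cooling starts at 5:41 PM − 185 min = 2:36 PM.
Baking starts at 2:36 PM + 105 min = 4:21 PM.
Cooling starts at 2:36 PM and baking starts at 4:21 PM, so cooling is first.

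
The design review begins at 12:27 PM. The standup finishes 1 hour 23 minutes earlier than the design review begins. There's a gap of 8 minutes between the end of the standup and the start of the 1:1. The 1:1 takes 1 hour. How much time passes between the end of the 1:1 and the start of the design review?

The standup ends at 12:27 PM − 83 min = 11:04 AM.
The 1:1 starts at 11:04 AM + 8 min = 11:12 AM.
The 1:1 ends at 11:12 AM + 60 min = 12:12 PM.
From 12:12 PM to 12:27 PM is 15 minutes.

15 minutes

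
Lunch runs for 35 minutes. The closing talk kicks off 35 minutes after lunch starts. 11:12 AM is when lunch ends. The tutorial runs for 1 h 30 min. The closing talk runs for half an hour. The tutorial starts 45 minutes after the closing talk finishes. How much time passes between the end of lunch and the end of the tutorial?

Lunch starts at 11:12 AM − 35 min = 10:37 AM.
The closing talk starts at 10:37 AM + 35 min = 11:12 AM.
The closing talk ends at 11:12 AM + 30 min = 11:42 AM.
The tutorial starts at 11:42 AM + 45 min = 12:27 PM.
The tutorial ends at 12:27 PM + 90 min = 1:57 PM.
From 11:12 AM to 1:57 PM is 2 hours 45 minutes.

2 hours 45 minutes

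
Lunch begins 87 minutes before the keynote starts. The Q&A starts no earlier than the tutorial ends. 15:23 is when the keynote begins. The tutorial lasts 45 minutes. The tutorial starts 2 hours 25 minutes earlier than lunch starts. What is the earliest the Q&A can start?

12:16

Lunch starts at 15:23 − 87 min = 13:56.
The tutorial starts at 13:56 − 145 min = 11:31.
The tutorial ends at 11:31 + 45 min = 12:16.
The Q&A is bounded by the tutorial, so the earliest it can start is 12:16.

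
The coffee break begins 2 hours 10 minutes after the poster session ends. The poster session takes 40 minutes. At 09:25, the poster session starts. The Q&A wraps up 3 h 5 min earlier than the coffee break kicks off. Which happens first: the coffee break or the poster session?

the poster session

The poster session ends at 09:25 + 40 min = 10:05.
The coffee break starts at 10:05 + 130 min = 12:15.
The coffee break starts at 12:15 and the poster session starts at 09:25, so the poster session is first.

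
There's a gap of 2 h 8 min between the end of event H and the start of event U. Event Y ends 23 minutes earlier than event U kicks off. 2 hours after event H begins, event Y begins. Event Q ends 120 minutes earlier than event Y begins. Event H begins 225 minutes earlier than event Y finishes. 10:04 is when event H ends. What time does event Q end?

Event U starts at 10:04 + 128 min = 12:12.
Event Y ends at 12:12 − 23 min = 11:49.
Event H starts at 11:49 − 225 min = 08:04.
Event Y starts at 08:04 + 120 min = 10:04.
Event Q ends at 10:04 − 120 min = 08:04.

08:04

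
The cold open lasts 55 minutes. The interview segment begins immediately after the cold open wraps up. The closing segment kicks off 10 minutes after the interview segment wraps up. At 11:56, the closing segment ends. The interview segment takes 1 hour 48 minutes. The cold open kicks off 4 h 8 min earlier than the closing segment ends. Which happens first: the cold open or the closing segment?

The cold open starts at 11:56 − 248 min = 07:48.
The cold open ends at 07:48 + 55 min = 08:43.
So the interview segment starts at 08:43.
The interview segment ends at 08:43 + 108 min = 10:31.
The closing segment starts at 10:31 + 10 min = 10:41.
The cold open starts at 07:48 and the closing segment starts at 10:41, so the cold open is first.

the cold open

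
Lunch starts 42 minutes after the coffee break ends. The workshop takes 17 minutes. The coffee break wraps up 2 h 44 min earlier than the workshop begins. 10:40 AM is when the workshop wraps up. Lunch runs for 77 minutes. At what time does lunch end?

9:38 AM

The workshop starts at 10:40 AM − 17 min = 10:23 AM.
The coffee break ends at 10:23 AM − 164 min = 7:39 AM.
Lunch starts at 7:39 AM + 42 min = 8:21 AM.
Lunch ends at 8:21 AM + 77 min = 9:38 AM.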